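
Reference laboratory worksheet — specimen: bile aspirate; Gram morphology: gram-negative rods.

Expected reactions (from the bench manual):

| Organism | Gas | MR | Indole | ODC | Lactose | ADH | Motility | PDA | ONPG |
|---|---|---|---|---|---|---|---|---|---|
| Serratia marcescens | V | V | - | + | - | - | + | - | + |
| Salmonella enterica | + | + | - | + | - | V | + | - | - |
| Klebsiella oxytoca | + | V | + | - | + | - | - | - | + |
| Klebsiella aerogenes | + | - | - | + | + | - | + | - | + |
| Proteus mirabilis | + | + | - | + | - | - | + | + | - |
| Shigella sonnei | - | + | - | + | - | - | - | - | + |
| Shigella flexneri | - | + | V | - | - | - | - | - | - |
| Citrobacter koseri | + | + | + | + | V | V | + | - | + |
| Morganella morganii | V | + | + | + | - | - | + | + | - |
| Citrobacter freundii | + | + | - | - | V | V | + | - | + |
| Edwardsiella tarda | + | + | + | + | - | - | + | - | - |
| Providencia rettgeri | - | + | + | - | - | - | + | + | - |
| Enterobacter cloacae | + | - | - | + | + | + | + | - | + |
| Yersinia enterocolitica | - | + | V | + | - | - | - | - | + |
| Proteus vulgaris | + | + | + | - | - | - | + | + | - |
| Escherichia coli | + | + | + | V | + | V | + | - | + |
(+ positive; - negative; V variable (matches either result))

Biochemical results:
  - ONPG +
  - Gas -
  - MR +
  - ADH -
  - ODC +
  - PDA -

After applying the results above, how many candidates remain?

3

ODC +: excludes 5 organisms — 11 left.
ONPG +: excludes Salmonella enterica, Proteus mirabilis, Morganella morganii, Edwardsiella tarda — 7 left.
MR +: excludes Klebsiella aerogenes, Enterobacter cloacae — 5 left.
PDA -: all 5 remaining candidates are consistent.
ADH -: all 5 remaining candidates are consistent.
Gas -: excludes Citrobacter koseri, Escherichia coli — 3 left.
Still consistent: Serratia marcescens, Shigella sonnei, Yersinia enterocolitica.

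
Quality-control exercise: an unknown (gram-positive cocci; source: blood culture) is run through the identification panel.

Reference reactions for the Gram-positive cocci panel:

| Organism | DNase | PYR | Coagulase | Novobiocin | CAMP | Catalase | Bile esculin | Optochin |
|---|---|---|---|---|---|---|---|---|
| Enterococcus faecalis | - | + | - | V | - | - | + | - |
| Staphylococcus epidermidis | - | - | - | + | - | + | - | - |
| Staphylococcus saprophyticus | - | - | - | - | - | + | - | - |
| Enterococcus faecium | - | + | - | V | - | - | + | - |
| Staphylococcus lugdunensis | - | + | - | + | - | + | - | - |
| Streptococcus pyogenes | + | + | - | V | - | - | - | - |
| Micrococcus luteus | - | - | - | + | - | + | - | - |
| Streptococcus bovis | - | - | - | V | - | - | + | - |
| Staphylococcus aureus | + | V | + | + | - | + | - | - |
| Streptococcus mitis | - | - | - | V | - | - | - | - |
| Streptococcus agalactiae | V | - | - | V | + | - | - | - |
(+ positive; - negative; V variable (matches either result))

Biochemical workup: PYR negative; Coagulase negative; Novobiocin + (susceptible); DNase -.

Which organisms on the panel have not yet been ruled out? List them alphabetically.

Coagulase -: excludes Staphylococcus aureus — 10 left.
DNase -: excludes Streptococcus pyogenes — 9 left.
Novobiocin +: excludes Staphylococcus saprophyticus — 8 left.
PYR -: excludes Enterococcus faecalis, Enterococcus faecium, Staphylococcus lugdunensis — 5 left.

Micrococcus luteus, Staphylococcus epidermidis, Streptococcus agalactiae, Streptococcus bovis, Streptococcus mitis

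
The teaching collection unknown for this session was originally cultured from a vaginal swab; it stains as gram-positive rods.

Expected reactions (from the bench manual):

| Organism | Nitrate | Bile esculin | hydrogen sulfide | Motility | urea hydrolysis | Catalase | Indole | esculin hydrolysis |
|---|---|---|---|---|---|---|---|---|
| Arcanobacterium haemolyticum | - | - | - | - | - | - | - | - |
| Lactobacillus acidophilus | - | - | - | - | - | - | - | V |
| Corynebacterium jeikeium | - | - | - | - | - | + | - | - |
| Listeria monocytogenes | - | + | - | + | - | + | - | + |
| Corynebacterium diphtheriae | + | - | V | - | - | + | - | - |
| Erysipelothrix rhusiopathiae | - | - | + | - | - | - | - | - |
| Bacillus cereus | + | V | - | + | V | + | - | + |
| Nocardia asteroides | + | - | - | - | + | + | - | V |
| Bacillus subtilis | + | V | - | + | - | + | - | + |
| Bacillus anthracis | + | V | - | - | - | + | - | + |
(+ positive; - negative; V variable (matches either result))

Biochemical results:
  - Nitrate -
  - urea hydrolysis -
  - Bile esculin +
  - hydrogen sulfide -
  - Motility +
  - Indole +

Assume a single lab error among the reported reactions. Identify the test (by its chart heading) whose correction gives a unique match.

As reported, no row in the chart matches all 6 reactions.
Reversing hydrogen sulfide → still no organism matches.
Reversing urea hydrolysis → still no organism matches.
Reversing Indole (to -) → unique match: Listeria monocytogenes.
Reversing Bile esculin → still no organism matches.
Reversing Nitrate → still no organism matches.
Reversing Motility → still no organism matches.

Indole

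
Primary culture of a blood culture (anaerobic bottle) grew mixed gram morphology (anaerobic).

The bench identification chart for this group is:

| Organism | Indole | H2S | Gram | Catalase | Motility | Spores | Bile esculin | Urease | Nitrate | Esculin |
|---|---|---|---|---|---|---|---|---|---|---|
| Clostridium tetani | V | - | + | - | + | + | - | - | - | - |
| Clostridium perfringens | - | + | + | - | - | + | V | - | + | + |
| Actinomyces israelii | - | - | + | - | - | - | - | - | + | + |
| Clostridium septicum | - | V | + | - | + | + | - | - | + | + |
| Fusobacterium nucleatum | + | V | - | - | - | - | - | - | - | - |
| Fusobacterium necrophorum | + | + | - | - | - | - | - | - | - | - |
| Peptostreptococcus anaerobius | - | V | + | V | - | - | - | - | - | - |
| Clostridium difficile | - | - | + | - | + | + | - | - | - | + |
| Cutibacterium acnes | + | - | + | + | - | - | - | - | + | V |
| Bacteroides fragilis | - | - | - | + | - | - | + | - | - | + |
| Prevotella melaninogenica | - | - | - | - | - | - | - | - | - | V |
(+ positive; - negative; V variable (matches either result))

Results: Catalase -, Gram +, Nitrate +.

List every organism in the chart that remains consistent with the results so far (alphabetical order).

Gram +: excludes Fusobacterium nucleatum, Fusobacterium necrophorum, Bacteroides fragilis, Prevotella melaninogenica — 7 left.
Catalase -: excludes Cutibacterium acnes — 6 left.
Nitrate +: excludes Clostridium tetani, Peptostreptococcus anaerobius, Clostridium difficile — 3 left.

Actinomyces israelii, Clostridium perfringens, Clostridium septicum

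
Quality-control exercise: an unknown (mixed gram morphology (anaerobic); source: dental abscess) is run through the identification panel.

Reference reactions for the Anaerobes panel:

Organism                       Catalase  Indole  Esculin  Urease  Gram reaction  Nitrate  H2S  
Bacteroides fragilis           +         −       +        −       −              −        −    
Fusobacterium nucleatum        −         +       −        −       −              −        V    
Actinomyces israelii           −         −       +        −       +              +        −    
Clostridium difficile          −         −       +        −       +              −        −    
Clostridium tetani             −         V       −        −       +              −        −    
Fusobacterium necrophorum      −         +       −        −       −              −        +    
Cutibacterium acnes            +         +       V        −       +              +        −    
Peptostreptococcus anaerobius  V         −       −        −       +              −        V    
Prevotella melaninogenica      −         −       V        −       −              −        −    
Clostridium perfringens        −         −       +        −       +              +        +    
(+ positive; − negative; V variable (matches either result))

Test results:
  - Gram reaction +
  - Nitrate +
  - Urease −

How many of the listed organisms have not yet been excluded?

3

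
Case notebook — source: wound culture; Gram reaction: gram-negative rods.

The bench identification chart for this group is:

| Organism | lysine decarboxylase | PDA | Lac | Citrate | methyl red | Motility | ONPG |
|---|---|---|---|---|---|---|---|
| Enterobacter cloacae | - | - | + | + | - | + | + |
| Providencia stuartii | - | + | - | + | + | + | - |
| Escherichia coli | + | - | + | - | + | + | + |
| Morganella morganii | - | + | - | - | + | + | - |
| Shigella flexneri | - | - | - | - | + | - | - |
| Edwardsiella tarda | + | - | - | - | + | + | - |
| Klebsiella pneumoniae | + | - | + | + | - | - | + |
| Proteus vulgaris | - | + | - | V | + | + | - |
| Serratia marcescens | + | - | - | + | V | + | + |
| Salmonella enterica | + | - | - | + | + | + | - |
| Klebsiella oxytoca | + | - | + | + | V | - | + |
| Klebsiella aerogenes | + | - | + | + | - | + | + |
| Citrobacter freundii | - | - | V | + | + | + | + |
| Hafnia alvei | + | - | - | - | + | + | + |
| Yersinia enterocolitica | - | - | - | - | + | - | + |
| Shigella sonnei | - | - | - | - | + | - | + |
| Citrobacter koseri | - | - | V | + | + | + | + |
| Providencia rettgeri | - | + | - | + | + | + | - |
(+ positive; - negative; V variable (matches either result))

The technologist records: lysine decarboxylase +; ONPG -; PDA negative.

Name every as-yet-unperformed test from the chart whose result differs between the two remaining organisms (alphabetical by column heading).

ONPG -: excludes 11 organisms — 7 left.
lysine decarboxylase +: excludes 5 organisms — 2 left.
PDA -: all 2 remaining candidates are consistent.
Two candidates remain: Edwardsiella tarda and Salmonella enterica.
  Lac: - vs - — same for both, does not separate.
  Citrate: Edwardsiella tarda -, Salmonella enterica + — discriminates.
  methyl red: + vs + — same for both, does not separate.
  Motility: + vs + — same for both, does not separate.

Citrate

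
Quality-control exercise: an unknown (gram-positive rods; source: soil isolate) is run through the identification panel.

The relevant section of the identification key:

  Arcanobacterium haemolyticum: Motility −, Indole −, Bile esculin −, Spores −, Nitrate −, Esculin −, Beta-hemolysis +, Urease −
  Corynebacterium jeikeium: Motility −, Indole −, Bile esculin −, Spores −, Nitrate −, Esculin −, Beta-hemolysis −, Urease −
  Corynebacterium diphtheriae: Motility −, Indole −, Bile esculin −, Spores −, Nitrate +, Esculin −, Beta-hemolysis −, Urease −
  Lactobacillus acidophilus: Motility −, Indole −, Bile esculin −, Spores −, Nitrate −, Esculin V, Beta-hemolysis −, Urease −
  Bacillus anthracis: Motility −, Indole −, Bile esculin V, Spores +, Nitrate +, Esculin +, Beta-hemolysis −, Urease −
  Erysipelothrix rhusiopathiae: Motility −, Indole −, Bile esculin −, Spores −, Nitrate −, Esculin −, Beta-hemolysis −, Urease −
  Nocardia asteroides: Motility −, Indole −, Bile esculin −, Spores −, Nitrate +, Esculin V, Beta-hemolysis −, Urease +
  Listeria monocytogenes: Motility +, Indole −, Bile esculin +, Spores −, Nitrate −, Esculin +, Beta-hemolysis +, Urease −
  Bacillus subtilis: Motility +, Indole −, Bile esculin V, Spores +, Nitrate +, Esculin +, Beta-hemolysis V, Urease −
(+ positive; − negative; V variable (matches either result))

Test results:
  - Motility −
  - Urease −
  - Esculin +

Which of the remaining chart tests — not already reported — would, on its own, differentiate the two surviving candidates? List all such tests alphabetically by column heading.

Nitrate, Spores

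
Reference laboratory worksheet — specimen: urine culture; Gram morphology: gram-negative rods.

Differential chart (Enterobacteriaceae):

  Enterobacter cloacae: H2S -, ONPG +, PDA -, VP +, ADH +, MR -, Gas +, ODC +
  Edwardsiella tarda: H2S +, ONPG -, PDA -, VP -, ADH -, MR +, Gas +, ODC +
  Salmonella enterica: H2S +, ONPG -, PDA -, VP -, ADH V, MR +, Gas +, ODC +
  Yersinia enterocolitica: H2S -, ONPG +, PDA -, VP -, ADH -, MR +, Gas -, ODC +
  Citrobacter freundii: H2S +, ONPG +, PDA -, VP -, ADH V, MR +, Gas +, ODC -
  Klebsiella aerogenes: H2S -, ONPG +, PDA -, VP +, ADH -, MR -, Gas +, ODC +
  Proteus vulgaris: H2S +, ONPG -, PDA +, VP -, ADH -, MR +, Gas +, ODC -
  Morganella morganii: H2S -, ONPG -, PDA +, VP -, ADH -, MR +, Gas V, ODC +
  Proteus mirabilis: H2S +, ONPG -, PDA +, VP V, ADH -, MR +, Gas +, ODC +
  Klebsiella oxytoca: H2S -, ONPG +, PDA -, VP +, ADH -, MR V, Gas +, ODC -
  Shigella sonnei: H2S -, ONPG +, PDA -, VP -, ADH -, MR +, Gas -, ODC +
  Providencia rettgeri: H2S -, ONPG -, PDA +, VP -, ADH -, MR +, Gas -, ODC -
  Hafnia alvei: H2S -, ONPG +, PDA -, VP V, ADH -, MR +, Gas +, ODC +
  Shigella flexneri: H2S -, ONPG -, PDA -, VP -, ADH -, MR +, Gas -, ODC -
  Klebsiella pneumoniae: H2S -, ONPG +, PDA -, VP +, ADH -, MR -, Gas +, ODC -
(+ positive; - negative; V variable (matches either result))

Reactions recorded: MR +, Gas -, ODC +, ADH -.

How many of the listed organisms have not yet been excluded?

3

MR +: excludes Enterobacter cloacae, Klebsiella aerogenes, Klebsiella pneumoniae — 12 left.
ADH -: all 12 remaining candidates are consistent.
Gas -: excludes 7 organisms — 5 left.
ODC +: excludes Providencia rettgeri, Shigella flexneri — 3 left.
Still consistent: Morganella morganii, Shigella sonnei, Yersinia enterocolitica.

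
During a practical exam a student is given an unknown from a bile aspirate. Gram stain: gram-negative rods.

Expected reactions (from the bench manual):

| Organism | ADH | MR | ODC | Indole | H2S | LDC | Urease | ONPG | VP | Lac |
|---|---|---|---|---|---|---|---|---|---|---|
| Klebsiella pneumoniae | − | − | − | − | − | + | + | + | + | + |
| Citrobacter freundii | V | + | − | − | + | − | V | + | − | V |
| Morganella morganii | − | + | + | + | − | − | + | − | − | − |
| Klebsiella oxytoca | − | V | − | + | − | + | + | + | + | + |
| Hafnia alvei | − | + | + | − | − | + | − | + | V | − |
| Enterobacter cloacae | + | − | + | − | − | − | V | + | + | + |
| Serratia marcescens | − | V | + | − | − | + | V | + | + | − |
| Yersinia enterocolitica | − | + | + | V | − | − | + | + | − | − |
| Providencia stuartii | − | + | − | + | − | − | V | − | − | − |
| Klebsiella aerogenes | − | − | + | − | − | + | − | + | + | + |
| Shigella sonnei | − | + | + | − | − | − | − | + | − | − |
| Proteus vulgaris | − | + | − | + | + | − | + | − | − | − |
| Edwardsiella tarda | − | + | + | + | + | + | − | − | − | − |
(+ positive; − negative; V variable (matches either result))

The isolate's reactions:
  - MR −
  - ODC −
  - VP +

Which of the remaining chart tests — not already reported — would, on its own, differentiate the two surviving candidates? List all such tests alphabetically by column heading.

Indole

VP +: excludes 7 organisms — 6 left.
ODC −: excludes Hafnia alvei, Enterobacter cloacae, Serratia marcescens, Klebsiella aerogenes — 2 left.
MR −: all 2 remaining candidates are consistent.
Two candidates remain: Klebsiella oxytoca and Klebsiella pneumoniae.
  ADH: − vs − — same for both, does not separate.
  Indole: Klebsiella oxytoca +, Klebsiella pneumoniae − — discriminates.
  H2S: − vs − — same for both, does not separate.
  LDC: + vs + — same for both, does not separate.
  Urease: + vs + — same for both, does not separate.
  ONPG: + vs + — same for both, does not separate.
  Lac: + vs + — same for both, does not separate.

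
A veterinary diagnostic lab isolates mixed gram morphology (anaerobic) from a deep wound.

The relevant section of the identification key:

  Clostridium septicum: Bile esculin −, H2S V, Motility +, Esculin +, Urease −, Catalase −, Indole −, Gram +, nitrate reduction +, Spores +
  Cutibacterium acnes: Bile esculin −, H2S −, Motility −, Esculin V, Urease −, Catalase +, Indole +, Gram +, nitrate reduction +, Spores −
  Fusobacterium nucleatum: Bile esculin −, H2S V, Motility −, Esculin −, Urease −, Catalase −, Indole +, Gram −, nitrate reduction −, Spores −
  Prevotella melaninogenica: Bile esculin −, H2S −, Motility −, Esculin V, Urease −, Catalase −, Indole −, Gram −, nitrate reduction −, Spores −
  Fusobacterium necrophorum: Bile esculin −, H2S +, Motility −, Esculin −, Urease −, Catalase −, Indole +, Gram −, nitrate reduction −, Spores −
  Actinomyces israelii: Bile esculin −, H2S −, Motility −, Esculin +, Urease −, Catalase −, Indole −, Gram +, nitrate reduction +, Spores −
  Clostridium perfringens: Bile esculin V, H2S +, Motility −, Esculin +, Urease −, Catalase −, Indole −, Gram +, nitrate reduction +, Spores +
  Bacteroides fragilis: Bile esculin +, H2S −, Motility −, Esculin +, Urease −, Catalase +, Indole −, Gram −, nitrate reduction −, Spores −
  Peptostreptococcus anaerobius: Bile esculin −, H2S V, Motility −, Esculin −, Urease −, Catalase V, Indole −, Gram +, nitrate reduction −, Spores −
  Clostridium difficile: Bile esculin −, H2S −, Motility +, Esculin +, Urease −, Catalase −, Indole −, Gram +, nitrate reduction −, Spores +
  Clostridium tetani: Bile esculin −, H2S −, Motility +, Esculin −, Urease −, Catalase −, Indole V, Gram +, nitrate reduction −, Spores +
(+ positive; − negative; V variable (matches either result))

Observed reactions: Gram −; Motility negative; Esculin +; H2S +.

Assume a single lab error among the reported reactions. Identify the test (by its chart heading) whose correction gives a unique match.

As reported, no row in the chart matches all 4 reactions.
Reversing H2S → 2 organisms match (not unique).
Reversing Motility → still no organism matches.
Reversing Gram (to +) → unique match: Clostridium perfringens.
Reversing Esculin → 2 organisms match (not unique).

Gram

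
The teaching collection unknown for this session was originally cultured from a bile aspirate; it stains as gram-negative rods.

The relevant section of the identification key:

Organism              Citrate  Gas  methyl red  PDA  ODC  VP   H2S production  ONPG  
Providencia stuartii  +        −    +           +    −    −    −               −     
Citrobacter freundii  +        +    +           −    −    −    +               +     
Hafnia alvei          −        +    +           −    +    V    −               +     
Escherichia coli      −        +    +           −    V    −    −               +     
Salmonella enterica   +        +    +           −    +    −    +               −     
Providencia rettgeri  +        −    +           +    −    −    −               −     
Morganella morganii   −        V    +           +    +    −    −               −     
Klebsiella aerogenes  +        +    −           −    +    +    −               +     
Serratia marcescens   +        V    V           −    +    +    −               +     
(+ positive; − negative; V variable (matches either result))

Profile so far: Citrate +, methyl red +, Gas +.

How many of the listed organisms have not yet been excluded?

3

Citrate +: excludes Hafnia alvei, Escherichia coli, Morganella morganii — 6 left.
methyl red +: excludes Klebsiella aerogenes — 5 left.
Gas +: excludes Providencia stuartii, Providencia rettgeri — 3 left.
Still consistent: Citrobacter freundii, Salmonella enterica, Serratia marcescens.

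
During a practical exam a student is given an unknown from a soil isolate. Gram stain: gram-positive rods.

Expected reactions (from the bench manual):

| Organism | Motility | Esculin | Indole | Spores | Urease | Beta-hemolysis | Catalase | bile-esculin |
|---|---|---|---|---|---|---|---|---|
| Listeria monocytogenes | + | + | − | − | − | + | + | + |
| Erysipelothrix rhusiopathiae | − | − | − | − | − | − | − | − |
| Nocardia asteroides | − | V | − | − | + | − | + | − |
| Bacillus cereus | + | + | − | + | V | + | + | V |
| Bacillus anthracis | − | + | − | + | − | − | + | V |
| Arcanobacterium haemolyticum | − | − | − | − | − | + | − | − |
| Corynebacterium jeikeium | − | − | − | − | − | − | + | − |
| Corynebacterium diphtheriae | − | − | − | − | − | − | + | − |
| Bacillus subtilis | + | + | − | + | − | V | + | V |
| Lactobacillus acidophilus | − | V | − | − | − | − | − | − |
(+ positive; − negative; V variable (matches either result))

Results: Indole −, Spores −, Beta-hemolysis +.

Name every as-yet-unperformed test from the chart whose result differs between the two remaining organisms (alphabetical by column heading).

Spores −: excludes Bacillus cereus, Bacillus anthracis, Bacillus subtilis — 7 left.
Indole −: all 7 remaining candidates are consistent.
Beta-hemolysis +: excludes 5 organisms — 2 left.
Two candidates remain: Arcanobacterium haemolyticum and Listeria monocytogenes.
  Motility: Arcanobacterium haemolyticum −, Listeria monocytogenes + — discriminates.
  Esculin: Arcanobacterium haemolyticum −, Listeria monocytogenes + — discriminates.
  Urease: − vs − — same for both, does not separate.
  Catalase: Arcanobacterium haemolyticum −, Listeria monocytogenes + — discriminates.
  bile-esculin: Arcanobacterium haemolyticum −, Listeria monocytogenes + — discriminates.

bile-esculin, Catalase, Esculin, Motility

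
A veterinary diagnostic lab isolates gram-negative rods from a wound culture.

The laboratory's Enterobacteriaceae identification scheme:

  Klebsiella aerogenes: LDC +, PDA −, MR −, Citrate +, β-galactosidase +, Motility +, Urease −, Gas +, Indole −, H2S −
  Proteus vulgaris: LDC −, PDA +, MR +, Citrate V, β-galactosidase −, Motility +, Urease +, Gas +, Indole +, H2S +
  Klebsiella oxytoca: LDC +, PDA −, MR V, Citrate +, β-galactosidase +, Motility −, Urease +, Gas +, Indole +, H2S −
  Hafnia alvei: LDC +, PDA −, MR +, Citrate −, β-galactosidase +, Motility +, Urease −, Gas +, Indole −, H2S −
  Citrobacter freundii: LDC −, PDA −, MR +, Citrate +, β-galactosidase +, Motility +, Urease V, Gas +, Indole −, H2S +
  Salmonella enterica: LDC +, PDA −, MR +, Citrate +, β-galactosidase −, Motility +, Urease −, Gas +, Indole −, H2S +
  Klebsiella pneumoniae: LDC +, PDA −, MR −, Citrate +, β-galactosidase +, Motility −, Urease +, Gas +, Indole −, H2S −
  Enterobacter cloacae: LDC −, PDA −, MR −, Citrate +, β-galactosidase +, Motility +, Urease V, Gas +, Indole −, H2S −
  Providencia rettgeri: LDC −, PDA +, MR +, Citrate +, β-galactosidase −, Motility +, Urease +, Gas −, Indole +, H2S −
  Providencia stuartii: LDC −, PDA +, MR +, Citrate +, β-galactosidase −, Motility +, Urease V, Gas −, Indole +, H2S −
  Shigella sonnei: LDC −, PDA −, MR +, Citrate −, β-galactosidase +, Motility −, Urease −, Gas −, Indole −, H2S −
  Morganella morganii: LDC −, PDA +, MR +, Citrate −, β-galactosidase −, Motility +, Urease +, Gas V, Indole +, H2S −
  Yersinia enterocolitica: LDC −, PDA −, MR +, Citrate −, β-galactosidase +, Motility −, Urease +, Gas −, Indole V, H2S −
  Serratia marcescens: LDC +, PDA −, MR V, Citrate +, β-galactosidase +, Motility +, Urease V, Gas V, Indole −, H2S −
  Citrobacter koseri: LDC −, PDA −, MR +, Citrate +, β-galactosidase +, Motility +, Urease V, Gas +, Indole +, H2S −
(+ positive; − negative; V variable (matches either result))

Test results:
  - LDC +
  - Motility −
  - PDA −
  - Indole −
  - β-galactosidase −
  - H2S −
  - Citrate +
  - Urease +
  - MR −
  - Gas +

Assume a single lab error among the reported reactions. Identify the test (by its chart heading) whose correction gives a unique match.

β-galactosidase

As reported, no row in the chart matches all 10 reactions.
Reversing Urease → still no organism matches.
Reversing PDA → still no organism matches.
Reversing Gas → still no organism matches.
Reversing MR → still no organism matches.
Reversing β-galactosidase (to +) → unique match: Klebsiella pneumoniae.
Reversing Indole → still no organism matches.
Reversing Citrate → still no organism matches.
Reversing H2S → still no organism matches.
Reversing LDC → still no organism matches.
Reversing Motility → still no organism matches.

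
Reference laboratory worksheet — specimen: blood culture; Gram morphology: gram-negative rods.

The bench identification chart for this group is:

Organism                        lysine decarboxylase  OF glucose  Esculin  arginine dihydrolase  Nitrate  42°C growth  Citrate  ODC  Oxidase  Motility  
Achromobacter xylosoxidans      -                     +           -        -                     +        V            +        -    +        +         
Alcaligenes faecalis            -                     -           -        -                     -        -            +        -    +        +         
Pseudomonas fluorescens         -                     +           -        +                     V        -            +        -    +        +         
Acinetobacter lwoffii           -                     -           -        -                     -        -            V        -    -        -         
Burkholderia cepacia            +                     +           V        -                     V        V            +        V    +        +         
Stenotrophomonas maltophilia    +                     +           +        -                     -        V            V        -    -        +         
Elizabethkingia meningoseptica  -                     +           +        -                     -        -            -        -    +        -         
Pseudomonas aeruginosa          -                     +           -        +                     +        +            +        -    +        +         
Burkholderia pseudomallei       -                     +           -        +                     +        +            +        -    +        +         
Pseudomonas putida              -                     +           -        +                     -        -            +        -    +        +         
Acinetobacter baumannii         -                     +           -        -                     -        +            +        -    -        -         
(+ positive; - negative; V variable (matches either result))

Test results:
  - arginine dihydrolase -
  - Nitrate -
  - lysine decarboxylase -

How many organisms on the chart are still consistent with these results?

4

lysine decarboxylase -: excludes Burkholderia cepacia, Stenotrophomonas maltophilia — 9 left.
arginine dihydrolase -: excludes Pseudomonas fluorescens, Pseudomonas aeruginosa, Burkholderia pseudomallei, Pseudomonas putida — 5 left.
Nitrate -: excludes Achromobacter xylosoxidans — 4 left.
Still consistent: Acinetobacter baumannii, Acinetobacter lwoffii, Alcaligenes faecalis, Elizabethkingia meningoseptica.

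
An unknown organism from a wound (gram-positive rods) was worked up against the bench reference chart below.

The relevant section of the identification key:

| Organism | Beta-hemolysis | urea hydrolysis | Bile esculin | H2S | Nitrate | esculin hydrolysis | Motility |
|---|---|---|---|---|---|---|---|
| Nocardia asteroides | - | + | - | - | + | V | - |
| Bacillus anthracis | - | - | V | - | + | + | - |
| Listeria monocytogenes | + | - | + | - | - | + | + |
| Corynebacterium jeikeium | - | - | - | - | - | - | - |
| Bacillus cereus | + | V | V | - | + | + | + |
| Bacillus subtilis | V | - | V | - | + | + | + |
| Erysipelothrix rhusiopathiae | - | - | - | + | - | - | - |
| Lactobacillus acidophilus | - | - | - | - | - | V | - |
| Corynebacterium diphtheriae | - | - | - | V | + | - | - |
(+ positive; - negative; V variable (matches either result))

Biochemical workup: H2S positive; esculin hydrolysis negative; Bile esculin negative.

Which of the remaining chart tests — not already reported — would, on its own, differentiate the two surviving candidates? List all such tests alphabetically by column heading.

Nitrate

esculin hydrolysis -: excludes Bacillus anthracis, Listeria monocytogenes, Bacillus cereus, Bacillus subtilis — 5 left.
H2S +: excludes Nocardia asteroides, Corynebacterium jeikeium, Lactobacillus acidophilus — 2 left.
Bile esculin -: all 2 remaining candidates are consistent.
Two candidates remain: Corynebacterium diphtheriae and Erysipelothrix rhusiopathiae.
  Beta-hemolysis: - vs - — same for both, does not separate.
  urea hydrolysis: - vs - — same for both, does not separate.
  Nitrate: Corynebacterium diphtheriae +, Erysipelothrix rhusiopathiae - — discriminates.
  Motility: - vs - — same for both, does not separate.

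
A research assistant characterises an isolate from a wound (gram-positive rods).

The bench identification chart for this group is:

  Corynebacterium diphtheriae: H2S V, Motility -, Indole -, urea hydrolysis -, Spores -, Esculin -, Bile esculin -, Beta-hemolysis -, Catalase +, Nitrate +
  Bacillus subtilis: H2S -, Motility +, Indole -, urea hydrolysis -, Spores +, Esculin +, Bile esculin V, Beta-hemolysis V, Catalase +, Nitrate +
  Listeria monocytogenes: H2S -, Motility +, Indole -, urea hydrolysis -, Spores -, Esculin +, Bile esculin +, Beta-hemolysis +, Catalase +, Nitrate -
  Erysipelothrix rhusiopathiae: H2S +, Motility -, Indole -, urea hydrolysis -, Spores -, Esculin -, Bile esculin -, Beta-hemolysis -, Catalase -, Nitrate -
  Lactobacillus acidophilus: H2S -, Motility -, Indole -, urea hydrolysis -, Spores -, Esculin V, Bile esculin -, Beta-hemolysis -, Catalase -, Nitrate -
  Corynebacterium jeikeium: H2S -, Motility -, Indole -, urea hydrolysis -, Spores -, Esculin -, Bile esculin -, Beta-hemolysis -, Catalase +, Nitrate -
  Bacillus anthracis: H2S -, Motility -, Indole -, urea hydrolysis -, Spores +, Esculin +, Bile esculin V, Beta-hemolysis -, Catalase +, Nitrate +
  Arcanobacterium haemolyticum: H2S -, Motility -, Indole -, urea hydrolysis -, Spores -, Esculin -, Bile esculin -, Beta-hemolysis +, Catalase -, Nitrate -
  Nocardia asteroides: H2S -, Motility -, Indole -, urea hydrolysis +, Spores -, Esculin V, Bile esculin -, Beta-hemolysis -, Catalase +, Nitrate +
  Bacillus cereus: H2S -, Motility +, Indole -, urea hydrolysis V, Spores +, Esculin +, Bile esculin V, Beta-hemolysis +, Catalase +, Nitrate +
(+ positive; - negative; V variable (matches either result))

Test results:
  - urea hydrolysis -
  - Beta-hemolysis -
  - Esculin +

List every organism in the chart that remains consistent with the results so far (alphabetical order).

Bacillus anthracis, Bacillus subtilis, Lactobacillus acidophilus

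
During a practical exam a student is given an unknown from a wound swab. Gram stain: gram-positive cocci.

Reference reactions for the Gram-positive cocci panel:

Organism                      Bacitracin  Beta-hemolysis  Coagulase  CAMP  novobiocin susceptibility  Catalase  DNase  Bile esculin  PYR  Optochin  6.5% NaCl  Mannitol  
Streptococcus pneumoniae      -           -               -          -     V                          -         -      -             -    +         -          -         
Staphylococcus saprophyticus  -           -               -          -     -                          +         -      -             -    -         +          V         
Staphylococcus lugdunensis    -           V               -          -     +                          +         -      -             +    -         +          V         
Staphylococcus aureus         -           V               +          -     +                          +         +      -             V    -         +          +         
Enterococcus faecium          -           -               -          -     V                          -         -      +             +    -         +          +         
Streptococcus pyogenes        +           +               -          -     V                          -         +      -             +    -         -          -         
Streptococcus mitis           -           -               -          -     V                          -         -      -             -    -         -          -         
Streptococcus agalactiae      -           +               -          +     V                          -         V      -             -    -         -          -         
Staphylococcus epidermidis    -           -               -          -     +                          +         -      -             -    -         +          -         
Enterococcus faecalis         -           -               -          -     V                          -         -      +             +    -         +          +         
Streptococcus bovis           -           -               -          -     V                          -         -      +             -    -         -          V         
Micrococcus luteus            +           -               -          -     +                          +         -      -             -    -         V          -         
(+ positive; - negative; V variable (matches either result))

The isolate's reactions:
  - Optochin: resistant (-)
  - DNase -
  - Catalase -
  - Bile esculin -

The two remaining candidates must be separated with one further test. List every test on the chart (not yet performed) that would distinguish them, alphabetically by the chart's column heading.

Beta-hemolysis, CAMP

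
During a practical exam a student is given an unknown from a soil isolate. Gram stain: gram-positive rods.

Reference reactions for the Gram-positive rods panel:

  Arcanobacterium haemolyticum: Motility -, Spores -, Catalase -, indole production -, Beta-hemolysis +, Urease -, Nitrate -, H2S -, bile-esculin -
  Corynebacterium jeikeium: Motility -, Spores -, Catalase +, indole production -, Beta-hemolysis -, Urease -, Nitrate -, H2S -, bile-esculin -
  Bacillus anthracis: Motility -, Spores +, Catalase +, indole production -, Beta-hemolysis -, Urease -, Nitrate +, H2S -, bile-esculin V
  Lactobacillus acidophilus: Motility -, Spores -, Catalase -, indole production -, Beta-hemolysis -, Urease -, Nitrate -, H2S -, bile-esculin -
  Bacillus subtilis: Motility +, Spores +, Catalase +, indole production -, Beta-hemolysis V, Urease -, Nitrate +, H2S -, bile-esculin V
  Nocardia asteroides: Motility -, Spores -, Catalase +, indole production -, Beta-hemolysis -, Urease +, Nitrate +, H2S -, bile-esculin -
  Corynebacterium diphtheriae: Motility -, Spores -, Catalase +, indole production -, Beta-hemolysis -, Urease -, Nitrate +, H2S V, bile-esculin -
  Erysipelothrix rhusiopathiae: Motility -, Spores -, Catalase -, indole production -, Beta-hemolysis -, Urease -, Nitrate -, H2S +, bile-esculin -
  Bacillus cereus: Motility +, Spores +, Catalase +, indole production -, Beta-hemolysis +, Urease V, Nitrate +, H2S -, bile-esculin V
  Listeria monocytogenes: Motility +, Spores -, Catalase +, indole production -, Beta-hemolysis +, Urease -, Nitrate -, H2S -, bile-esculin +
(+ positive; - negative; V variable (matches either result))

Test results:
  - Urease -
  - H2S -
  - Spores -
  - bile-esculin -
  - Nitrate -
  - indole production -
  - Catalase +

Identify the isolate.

H2S -: excludes Erysipelothrix rhusiopathiae — 9 left.
indole production -: all 9 remaining candidates are consistent.
Spores -: excludes Bacillus anthracis, Bacillus subtilis, Bacillus cereus — 6 left.
Urease -: excludes Nocardia asteroides — 5 left.
Nitrate -: excludes Corynebacterium diphtheriae — 4 left.
bile-esculin -: excludes Listeria monocytogenes — 3 left.
Catalase +: excludes Arcanobacterium haemolyticum, Lactobacillus acidophilus — 1 left.

Corynebacterium jeikeium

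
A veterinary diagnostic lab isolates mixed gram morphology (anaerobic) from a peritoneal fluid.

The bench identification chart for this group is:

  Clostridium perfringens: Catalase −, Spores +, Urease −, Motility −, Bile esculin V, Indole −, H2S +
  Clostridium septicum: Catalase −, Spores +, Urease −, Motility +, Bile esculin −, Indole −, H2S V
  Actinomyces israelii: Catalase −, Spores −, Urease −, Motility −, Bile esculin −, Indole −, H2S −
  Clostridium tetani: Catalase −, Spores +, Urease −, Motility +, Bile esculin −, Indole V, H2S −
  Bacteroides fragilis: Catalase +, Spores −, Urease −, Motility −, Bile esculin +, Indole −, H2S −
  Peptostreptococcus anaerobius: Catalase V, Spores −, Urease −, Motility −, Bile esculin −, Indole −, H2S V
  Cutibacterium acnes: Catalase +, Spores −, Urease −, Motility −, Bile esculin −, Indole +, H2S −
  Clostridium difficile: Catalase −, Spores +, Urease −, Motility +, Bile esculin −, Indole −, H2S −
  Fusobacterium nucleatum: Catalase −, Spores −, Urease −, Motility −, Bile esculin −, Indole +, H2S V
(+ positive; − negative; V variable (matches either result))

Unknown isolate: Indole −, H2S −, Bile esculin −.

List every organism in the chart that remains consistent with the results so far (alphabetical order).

Actinomyces israelii, Clostridium difficile, Clostridium septicum, Clostridium tetani, Peptostreptococcus anaerobius

Bile esculin −: excludes Bacteroides fragilis — 8 left.
Indole −: excludes Cutibacterium acnes, Fusobacterium nucleatum — 6 left.
H2S −: excludes Clostridium perfringens — 5 left.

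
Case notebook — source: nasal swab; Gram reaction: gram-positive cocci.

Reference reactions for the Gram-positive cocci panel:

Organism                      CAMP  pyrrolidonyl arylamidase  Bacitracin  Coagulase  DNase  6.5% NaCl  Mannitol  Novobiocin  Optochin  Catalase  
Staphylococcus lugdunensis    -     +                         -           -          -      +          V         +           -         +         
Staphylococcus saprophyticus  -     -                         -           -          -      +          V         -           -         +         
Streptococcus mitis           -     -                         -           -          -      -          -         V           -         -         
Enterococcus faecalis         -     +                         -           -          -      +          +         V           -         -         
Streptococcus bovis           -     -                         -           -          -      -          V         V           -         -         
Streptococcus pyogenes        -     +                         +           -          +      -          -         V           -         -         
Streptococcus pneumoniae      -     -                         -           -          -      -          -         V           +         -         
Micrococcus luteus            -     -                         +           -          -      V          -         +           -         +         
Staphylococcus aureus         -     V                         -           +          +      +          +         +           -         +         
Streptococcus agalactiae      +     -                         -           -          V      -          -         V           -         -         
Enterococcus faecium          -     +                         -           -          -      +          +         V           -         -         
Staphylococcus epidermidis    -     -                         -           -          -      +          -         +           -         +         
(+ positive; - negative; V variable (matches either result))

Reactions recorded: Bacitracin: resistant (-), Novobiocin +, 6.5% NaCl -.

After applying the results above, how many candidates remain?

Novobiocin +: excludes Staphylococcus saprophyticus — 11 left.
6.5% NaCl -: excludes 5 organisms — 6 left.
Bacitracin -: excludes Streptococcus pyogenes, Micrococcus luteus — 4 left.
Still consistent: Streptococcus agalactiae, Streptococcus bovis, Streptococcus mitis, Streptococcus pneumoniae.

4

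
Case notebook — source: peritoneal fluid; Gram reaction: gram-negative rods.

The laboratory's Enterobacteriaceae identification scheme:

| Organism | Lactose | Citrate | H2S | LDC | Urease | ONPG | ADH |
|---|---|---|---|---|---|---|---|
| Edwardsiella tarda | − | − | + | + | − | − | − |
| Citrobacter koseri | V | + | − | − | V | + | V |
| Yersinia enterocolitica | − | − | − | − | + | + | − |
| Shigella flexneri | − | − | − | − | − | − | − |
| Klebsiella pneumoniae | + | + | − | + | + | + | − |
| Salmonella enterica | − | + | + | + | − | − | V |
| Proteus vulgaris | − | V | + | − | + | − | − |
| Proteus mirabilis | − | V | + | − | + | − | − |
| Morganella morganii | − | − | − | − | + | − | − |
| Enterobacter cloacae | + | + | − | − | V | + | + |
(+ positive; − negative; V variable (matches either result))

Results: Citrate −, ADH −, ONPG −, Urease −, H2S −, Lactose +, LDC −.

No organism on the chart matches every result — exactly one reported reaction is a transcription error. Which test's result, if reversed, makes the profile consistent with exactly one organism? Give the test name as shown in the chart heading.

As reported, no row in the chart matches all 7 reactions.
Reversing Citrate → still no organism matches.
Reversing Lactose (to −) → unique match: Shigella flexneri.
Reversing ONPG → still no organism matches.
Reversing LDC → still no organism matches.
Reversing Urease → still no organism matches.
Reversing H2S → still no organism matches.
Reversing ADH → still no organism matches.

Lactose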